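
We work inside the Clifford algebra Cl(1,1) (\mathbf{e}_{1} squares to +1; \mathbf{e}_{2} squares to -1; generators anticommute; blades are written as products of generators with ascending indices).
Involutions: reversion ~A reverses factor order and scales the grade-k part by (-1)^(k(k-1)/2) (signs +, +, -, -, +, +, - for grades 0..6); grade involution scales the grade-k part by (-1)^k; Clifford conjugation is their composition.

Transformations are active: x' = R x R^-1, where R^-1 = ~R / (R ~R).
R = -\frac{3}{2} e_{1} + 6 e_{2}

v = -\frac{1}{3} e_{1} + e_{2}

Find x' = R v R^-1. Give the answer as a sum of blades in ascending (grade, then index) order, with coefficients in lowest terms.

~R = -\frac{3}{2} e_{1} + 6 e_{2}, and R ~R = -\frac{135}{4}, so R^-1 = ~R / (-\frac{135}{4}).
R v = -\frac{11}{2} + \frac{1}{2} e_{1} e_{2}
Answer: -\frac{7}{45} e_{1} + \frac{43}{45} e_{2}


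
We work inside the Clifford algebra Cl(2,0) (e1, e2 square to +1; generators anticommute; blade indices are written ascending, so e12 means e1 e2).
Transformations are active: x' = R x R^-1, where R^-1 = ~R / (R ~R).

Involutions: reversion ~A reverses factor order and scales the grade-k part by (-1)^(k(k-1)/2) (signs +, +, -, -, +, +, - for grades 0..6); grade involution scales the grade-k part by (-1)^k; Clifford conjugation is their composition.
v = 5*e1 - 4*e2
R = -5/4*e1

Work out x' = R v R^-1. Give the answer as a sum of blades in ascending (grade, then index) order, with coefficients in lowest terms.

~R = -5/4*e1, and R ~R = 25/16, so R^-1 = ~R / (25/16).
R v = -25/4 + 5*e12
Answer: 5*e1 + 4*e2


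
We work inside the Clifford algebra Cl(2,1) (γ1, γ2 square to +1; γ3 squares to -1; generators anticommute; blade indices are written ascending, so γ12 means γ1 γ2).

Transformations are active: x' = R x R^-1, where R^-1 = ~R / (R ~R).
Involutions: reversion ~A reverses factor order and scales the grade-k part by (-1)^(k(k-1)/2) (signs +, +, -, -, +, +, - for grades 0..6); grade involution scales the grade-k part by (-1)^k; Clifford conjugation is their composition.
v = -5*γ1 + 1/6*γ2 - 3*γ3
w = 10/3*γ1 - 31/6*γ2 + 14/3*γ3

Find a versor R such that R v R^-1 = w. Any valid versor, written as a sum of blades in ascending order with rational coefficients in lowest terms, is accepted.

Here q(v) = q(w) = 577/36; the classical choice R = v + w = -5/3*γ1 - 5*γ2 + 5/3*γ3 then realises v -> w under the sandwich.
Answer: -5/3*γ1 - 5*γ2 + 5/3*γ3


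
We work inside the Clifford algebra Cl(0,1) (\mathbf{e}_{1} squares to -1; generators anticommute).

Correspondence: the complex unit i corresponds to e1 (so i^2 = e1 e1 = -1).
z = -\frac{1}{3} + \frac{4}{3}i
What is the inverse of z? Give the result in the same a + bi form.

In blades: z = -\frac{1}{3} + \frac{4}{3} e_{1}.
With qbar = -\frac{1}{3} - \frac{4}{3} e_{1} (scalar fixed, mapped units negated), z qbar = \frac{17}{9} (the sum of squared coefficients), so z^-1 = qbar / (\frac{17}{9}) = -\frac{3}{17} - \frac{12}{17} e_{1}; translating back:
Answer: -\frac{3}{17} - \frac{12}{17}i


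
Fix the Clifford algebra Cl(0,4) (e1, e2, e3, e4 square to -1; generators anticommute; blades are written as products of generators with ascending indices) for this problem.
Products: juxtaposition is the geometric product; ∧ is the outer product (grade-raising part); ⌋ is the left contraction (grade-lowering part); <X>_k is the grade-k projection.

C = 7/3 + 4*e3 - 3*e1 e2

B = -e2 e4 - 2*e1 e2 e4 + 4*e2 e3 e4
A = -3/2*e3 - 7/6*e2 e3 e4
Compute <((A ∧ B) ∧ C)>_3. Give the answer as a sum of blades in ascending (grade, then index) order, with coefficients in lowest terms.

step 1: -3/2*e2 e3 e4 + 3*e1 e2 e3 e4
step 2: -7/2*e2 e3 e4 + 7*e1 e2 e3 e4
step 3: -7/2*e2 e3 e4
Answer: -7/2*e2 e3 e4


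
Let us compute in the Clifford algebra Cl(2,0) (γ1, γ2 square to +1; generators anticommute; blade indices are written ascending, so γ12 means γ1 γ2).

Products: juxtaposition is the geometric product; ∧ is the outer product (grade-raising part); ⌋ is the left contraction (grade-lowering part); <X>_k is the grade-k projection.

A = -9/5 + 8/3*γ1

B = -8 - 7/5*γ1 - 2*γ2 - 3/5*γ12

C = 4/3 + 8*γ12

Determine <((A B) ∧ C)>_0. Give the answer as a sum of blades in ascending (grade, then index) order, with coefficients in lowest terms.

step 1: 32/3 - 1411/75*γ1 + 2*γ2 - 319/75*γ12
step 2: 128/9 - 5644/225*γ1 + 8/3*γ2 + 17924/225*γ12
step 3: 128/9
Answer: 128/9


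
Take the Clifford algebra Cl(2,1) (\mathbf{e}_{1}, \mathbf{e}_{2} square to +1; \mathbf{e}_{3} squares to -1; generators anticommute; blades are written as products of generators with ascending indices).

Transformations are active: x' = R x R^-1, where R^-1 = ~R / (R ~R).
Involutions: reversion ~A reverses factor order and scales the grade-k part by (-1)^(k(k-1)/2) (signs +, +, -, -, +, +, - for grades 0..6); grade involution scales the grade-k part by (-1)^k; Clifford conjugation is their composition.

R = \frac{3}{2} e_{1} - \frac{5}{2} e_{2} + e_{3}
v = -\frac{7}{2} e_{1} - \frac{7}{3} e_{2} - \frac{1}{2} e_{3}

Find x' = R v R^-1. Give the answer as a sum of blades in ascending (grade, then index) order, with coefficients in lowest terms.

~R = \frac{3}{2} e_{1} - \frac{5}{2} e_{2} + e_{3}, and R ~R = \frac{15}{2}, so R^-1 = ~R / (\frac{15}{2}).
R v = \frac{13}{12} - \frac{49}{4} e_{1} e_{2} + \frac{11}{4} e_{1} e_{3} + \frac{43}{12} e_{2} e_{3}
Answer: \frac{59}{15} e_{1} + \frac{29}{18} e_{2} + \frac{71}{90} e_{3}


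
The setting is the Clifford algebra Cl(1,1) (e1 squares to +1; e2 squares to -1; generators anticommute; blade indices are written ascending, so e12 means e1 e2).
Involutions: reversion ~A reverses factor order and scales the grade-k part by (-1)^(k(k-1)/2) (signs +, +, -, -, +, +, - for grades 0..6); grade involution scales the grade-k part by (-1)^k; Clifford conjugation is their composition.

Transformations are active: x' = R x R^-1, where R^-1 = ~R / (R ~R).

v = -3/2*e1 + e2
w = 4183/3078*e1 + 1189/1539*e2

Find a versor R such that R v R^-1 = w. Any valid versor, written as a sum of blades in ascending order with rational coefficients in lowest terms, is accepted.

R = v + w = -217/1539*e1 + 2728/1539*e2 works: the equal norms (5/4) guarantee its sandwich swaps v into w.
Answer: -217/1539*e1 + 2728/1539*e2


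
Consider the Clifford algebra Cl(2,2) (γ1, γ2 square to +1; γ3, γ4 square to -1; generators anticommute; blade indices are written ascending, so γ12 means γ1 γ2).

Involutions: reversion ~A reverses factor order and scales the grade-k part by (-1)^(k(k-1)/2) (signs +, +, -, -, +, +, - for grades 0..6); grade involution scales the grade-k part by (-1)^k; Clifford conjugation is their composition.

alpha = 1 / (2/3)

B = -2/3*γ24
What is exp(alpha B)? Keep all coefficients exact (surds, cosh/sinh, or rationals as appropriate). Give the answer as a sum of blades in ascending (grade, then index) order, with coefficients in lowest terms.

B^2 = (-2/3)^2*(γ24)^2 = 4/9*(+1) = 4/9 (a basis 2-blade squares to minus the product of its generators' squares).
B^2 = 4/9 — B^2 > 0, so the exponential closes hyperbolically: l = 2/3, alpha*l = 1, so exp(alpha B) = cosh(1) + (sinh(1)/(2/3))*B = cosh(1) + (3*sinh(1)/2)*B.
Answer: cosh(1) - sinh(1)*γ24


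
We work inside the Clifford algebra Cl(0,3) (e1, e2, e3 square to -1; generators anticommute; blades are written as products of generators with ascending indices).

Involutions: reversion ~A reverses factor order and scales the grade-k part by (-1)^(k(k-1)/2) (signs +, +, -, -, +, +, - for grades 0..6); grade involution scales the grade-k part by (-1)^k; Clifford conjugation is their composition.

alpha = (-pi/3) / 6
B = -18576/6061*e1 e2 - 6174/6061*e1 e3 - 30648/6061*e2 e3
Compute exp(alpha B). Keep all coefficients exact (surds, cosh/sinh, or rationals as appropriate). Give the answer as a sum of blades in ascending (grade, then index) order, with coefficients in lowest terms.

B^2 term by term: the squares give (-18576/6061)^2*(e1 e2)^2 + (-6174/6061)^2*(e1 e3)^2 + (-30648/6061)^2*(e2 e3)^2 = 345067776/36735721*(-1) + 38118276/36735721*(-1) + 939299904/36735721*(-1) = -36 (each basis 2-blade squares to minus the product of its generators' squares); cross terms between blades sharing an index anticommute and cancel. So B^2 = -36.
B^2 = -36 — B^2 < 0, so the exponential closes trigonometrically: l = 6, alpha*l = -pi/3, so exp(alpha B) = cos(-pi/3) + (sin(-pi/3)/6)*B = 1/2 + (-sqrt(3)/12)*B.
Answer: 1/2 + 1548*sqrt(3)/6061*e1 e2 + 1029*sqrt(3)/12122*e1 e3 + 2554*sqrt(3)/6061*e2 e3


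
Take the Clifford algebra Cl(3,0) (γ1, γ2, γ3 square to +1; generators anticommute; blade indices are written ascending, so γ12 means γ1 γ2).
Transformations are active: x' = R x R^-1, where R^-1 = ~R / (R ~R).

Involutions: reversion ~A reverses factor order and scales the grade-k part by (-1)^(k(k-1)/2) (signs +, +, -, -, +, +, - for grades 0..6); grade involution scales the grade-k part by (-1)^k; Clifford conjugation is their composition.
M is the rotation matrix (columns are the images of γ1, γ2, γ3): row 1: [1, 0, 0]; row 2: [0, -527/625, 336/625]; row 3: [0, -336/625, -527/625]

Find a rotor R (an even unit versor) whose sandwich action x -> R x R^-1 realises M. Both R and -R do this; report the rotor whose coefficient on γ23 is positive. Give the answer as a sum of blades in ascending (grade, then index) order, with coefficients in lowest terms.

Method: write R = a + b12*γ12 + b13*γ13 + b23*γ23 with a^2 + b12^2 + b13^2 + b23^2 = 1 (so R^-1 = ~R). Expanding the columns R e_j ~R gives tr M = 4a^2 - 1 and, from the antisymmetric part, M21 - M12 = -4a*b12, M13 - M31 = 4a*b13, M32 - M23 = -4a*b23.
Here tr M = -429/625, so a^2 = (1 + tr M)/4 = 49/625 and a = ±7/25. Taking a = 7/25: M21 - M12 = 0, M13 - M31 = 0, M32 - M23 = -672/625, giving b12 = 0, b13 = 0, b23 = 24/25, i.e. R = 7/25 + 24/25*γ23.
Its γ23 coefficient is already positive.
Answer: 7/25 + 24/25*γ23. Sheet selection: the two-to-one cover makes ±R indistinguishable at the matrix level (trace -429/625), so uniqueness comes from the required sign on γ23.


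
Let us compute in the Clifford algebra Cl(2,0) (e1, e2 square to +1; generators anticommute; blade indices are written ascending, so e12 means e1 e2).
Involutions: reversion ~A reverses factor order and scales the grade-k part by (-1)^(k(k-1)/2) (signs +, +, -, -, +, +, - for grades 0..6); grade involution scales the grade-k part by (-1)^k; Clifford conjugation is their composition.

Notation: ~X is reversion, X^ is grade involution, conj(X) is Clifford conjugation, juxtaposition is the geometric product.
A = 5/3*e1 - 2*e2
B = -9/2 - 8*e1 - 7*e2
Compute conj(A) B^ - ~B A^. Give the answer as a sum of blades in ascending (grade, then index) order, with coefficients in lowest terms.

first term: 2/3 + 15/2*e1 - 9*e2 - 83/3*e12
second term: -2/3 + 15/2*e1 - 9*e2 - 83/3*e12
Answer: 4/3


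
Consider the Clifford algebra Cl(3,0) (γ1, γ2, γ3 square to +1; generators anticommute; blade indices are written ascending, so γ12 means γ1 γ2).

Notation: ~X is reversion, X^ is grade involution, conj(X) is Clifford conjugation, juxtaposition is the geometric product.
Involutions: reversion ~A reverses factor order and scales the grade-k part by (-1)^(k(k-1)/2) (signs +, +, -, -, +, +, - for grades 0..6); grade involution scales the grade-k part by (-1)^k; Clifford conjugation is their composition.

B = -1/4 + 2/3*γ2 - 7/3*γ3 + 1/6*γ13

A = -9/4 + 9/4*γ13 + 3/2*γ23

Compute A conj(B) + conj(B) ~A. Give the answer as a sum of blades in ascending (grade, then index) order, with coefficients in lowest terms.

first term: 15/16 + 21/4*γ1 + 5*γ2 - 17/4*γ3 - 1/4*γ12 - 3/16*γ13 - 3/8*γ23 + 3/2*γ123
second term: 3/16 + 21/4*γ1 + 5*γ2 - 17/4*γ3 - 1/4*γ12 + 15/16*γ13 + 3/8*γ23 - 3/2*γ123
Answer: 9/8 + 21/2*γ1 + 10*γ2 - 17/2*γ3 - 1/2*γ12 + 3/4*γ13


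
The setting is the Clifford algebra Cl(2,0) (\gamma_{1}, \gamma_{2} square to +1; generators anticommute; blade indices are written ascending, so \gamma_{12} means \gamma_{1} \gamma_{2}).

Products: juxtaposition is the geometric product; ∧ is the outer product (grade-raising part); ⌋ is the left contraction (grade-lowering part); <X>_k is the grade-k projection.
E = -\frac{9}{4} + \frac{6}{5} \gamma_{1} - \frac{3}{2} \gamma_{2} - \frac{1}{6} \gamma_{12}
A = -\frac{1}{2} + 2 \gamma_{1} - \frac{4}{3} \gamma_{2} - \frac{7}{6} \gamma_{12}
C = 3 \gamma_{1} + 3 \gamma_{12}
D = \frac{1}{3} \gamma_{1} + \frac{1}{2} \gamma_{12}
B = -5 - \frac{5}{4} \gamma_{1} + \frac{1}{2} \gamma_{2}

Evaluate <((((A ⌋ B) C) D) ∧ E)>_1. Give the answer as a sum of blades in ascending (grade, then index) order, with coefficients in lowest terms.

step 1: -\frac{2}{3} + \frac{5}{8} \gamma_{1} - \frac{1}{4} \gamma_{2}
step 2: \frac{15}{8} - \frac{5}{4} \gamma_{1} + \frac{15}{8} \gamma_{2} - \frac{5}{4} \gamma_{12}
step 3: \frac{5}{24} - \frac{5}{16} \gamma_{1} - \frac{5}{24} \gamma_{2} + \frac{5}{16} \gamma_{12}
step 4: -\frac{15}{32} + \frac{61}{64} \gamma_{1} + \frac{5}{32} \gamma_{2} - \frac{11}{576} \gamma_{12}
step 5: \frac{61}{64} \gamma_{1} + \frac{5}{32} \gamma_{2}
Answer: \frac{61}{64} \gamma_{1} + \frac{5}{32} \gamma_{2}


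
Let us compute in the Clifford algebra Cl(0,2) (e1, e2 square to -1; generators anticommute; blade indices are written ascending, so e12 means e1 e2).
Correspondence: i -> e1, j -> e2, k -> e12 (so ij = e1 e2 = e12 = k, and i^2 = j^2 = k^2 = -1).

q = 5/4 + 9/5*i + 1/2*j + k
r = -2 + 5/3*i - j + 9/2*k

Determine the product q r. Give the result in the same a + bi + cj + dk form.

In blades: q = 5/4 + 9/5*e1 + 1/2*e2 + e12, r = -2 + 5/3*e1 - e2 + 9/2*e12.
Distribute q over r term by term (generator squares from the signature, products reordered to ascending indices): (5/4)*r = -5/2 + 25/12*e1 - 5/4*e2 + 45/8*e12; (9/5*e1)*r = -3 - 18/5*e1 - 81/10*e2 - 9/5*e12; (1/2*e2)*r = 1/2 + 9/4*e1 - e2 - 5/6*e12; (e12)*r = -9/2 + e1 + 5/3*e2 - 2*e12.
Sum: -19/2 + 26/15*e1 - 521/60*e2 + 119/120*e12; translating back through the correspondence:
Answer: -19/2 + 26/15*i - 521/60*j + 119/120*k


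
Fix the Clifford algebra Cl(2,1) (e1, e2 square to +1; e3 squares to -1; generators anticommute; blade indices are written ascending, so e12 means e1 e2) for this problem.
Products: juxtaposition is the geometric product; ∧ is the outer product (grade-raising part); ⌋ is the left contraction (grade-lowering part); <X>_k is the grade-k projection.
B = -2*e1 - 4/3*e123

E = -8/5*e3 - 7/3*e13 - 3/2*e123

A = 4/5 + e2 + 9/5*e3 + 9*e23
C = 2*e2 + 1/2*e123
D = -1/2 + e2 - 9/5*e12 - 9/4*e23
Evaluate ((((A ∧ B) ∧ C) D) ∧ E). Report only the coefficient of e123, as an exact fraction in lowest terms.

step 1: -8/5*e1 + 2*e12 + 18/5*e13 - 286/15*e123
step 2: -16/5*e12 - 36/5*e123
step 3: -144/25 + 13*e1 - 324/25*e3 + 8/5*e12 + 72/5*e13 + 18/5*e123
step 4: 1152/125*e3 - 184/25*e13 + 152/25*e123
Answer: 152/25


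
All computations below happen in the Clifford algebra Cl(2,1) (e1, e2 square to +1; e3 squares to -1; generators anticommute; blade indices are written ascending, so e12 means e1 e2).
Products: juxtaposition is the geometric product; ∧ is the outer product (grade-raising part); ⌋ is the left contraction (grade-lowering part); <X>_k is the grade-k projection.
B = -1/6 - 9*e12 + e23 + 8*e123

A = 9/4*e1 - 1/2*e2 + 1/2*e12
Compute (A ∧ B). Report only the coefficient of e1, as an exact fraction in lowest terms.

step 1: -3/8*e1 + 1/12*e2 - 1/12*e12 + 9/4*e123
Answer: -3/8


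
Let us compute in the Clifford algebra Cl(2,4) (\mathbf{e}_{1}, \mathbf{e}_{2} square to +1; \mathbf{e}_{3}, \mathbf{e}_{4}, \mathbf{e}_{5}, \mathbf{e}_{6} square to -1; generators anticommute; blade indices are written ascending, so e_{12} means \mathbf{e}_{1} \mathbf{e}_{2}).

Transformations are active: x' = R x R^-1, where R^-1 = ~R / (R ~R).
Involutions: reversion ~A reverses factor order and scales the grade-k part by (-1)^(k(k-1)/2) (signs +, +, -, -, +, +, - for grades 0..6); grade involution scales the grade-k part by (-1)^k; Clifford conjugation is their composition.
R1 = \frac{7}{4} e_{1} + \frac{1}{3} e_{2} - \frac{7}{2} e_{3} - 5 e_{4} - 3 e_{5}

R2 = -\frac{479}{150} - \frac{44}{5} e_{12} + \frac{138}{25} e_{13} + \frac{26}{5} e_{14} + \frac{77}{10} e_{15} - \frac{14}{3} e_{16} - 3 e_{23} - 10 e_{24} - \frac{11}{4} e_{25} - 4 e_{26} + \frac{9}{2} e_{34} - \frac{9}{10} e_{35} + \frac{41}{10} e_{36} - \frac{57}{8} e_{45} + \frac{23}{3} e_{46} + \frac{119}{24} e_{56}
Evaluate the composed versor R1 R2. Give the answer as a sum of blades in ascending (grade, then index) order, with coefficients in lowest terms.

Distribute over the terms of R1 (each basis-blade product reordered to ascending indices, repeated generators contracted through their squares):
(\frac{7}{4} e_{1}) R2 = -\frac{3353}{600} e_{1} - \frac{77}{5} e_{2} + \frac{483}{50} e_{3} + \frac{91}{10} e_{4} + \frac{539}{40} e_{5} - \frac{49}{6} e_{6} - \frac{21}{4} e_{123} - \frac{35}{2} e_{124} - \frac{77}{16} e_{125} - 7 e_{126} + \frac{63}{8} e_{134} - \frac{63}{40} e_{135} + \frac{287}{40} e_{136} - \frac{399}{32} e_{145} + \frac{161}{12} e_{146} + \frac{833}{96} e_{156}
(\frac{1}{3} e_{2}) R2 = \frac{44}{15} e_{1} - \frac{479}{450} e_{2} - e_{3} - \frac{10}{3} e_{4} - \frac{11}{12} e_{5} - \frac{4}{3} e_{6} - \frac{46}{25} e_{123} - \frac{26}{15} e_{124} - \frac{77}{30} e_{125} + \frac{14}{9} e_{126} + \frac{3}{2} e_{234} - \frac{3}{10} e_{235} + \frac{41}{30} e_{236} - \frac{19}{8} e_{245} + \frac{23}{9} e_{246} + \frac{119}{72} e_{256}
(-\frac{7}{2} e_{3}) R2 = -\frac{483}{25} e_{1} + \frac{21}{2} e_{2} + \frac{3353}{300} e_{3} + \frac{63}{4} e_{4} - \frac{63}{20} e_{5} + \frac{287}{20} e_{6} + \frac{154}{5} e_{123} + \frac{91}{5} e_{134} + \frac{539}{20} e_{135} - \frac{49}{3} e_{136} - 35 e_{234} - \frac{77}{8} e_{235} - 14 e_{236} + \frac{399}{16} e_{345} - \frac{161}{6} e_{346} - \frac{833}{48} e_{356}
(-5 e_{4}) R2 = -26 e_{1} + 50 e_{2} - \frac{45}{2} e_{3} + \frac{479}{30} e_{4} - \frac{285}{8} e_{5} + \frac{115}{3} e_{6} + 44 e_{124} - \frac{138}{5} e_{134} + \frac{77}{2} e_{145} - \frac{70}{3} e_{146} + 15 e_{234} - \frac{55}{4} e_{245} - 20 e_{246} - \frac{9}{2} e_{345} + \frac{41}{2} e_{346} - \frac{595}{24} e_{456}
(-3 e_{5}) R2 = -\frac{231}{10} e_{1} + \frac{33}{4} e_{2} + \frac{27}{10} e_{3} + \frac{171}{8} e_{4} + \frac{479}{50} e_{5} + \frac{119}{8} e_{6} + \frac{132}{5} e_{125} - \frac{414}{25} e_{135} - \frac{78}{5} e_{145} - 14 e_{156} + 9 e_{235} + 30 e_{245} - 12 e_{256} - \frac{27}{2} e_{345} + \frac{123}{10} e_{356} + 23 e_{456}
Summing the partial products and collecting blades:
Answer: -\frac{2843}{40} e_{1} + \frac{47057}{900} e_{2} + \frac{11}{300} e_{3} + \frac{7063}{120} e_{4} - \frac{4991}{300} e_{5} + \frac{6967}{120} e_{6} + \frac{2371}{100} e_{123} + \frac{743}{30} e_{124} + \frac{913}{48} e_{125} - \frac{49}{9} e_{126} - \frac{61}{40} e_{134} + \frac{1763}{200} e_{135} - \frac{1099}{120} e_{136} + \frac{1669}{160} e_{145} - \frac{119}{12} e_{146} - \frac{511}{96} e_{156} - \frac{37}{2} e_{234} - \frac{37}{40} e_{235} - \frac{379}{30} e_{236} + \frac{111}{8} e_{245} - \frac{157}{9} e_{246} - \frac{745}{72} e_{256} + \frac{111}{16} e_{345} - \frac{19}{3} e_{346} - \frac{1213}{240} e_{356} - \frac{43}{24} e_{456}


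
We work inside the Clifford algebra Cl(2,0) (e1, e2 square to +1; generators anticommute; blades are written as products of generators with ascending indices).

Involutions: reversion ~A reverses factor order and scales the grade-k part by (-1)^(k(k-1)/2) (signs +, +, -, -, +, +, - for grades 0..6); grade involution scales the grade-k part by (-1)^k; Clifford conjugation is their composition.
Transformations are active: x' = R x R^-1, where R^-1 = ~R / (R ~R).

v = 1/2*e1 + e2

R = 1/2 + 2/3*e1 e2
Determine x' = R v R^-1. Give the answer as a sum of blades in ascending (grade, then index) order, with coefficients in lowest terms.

~R = 1/2 - 2/3*e1 e2, and R ~R = 25/36, so R^-1 = ~R / (25/36).
R v = 11/12*e1 + 1/6*e2
Answer: 41/50*e1 - 19/25*e2


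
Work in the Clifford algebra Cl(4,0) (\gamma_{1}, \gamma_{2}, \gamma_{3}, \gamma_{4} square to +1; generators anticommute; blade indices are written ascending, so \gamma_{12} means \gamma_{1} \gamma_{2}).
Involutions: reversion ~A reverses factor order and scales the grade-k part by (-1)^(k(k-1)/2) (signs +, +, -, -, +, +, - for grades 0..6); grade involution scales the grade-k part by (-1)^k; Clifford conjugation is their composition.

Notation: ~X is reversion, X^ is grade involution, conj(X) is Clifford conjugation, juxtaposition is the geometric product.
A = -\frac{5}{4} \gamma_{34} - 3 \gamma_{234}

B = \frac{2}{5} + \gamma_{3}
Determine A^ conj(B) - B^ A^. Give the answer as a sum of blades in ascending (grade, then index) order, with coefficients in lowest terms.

first term: -\frac{5}{4} \gamma_{4} + 3 \gamma_{24} - \frac{1}{2} \gamma_{34} + \frac{6}{5} \gamma_{234}
second term: \frac{5}{4} \gamma_{4} + 3 \gamma_{24} - \frac{1}{2} \gamma_{34} + \frac{6}{5} \gamma_{234}
Answer: -\frac{5}{2} \gamma_{4}


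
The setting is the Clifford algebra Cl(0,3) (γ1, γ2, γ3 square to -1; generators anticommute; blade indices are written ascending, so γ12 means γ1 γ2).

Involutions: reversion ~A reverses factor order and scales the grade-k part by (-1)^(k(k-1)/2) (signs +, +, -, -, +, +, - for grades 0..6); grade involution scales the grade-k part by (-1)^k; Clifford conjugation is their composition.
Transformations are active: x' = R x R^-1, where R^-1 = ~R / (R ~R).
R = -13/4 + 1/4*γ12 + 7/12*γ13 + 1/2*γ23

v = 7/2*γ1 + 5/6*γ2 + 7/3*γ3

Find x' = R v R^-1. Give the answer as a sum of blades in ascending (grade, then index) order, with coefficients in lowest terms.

~R = -13/4 - 1/4*γ12 - 7/12*γ13 - 1/2*γ23, and R ~R = 1615/144, so R^-1 = ~R / (1615/144).
R v = -233/18*γ1 - 3*γ2 - 41/8*γ3 + 133/72*γ123
Answer: 13459/3230*γ1 + 6911/9690*γ2 + 41/57*γ3


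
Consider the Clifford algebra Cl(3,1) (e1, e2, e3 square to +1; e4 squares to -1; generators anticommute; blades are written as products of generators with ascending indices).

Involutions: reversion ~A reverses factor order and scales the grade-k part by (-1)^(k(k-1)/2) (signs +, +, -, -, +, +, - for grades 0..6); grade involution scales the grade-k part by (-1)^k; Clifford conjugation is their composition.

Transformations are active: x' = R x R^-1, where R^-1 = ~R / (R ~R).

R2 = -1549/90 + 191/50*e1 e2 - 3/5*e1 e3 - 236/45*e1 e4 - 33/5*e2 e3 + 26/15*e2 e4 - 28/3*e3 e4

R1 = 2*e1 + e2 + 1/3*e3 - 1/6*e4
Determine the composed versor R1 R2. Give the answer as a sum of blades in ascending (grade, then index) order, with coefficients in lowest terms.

Distribute over the terms of R1 (each basis-blade product reordered to ascending indices, repeated generators contracted through their squares):
(2*e1) R2 = -1549/45*e1 + 191/25*e2 - 6/5*e3 - 472/45*e4 - 66/5*e1 e2 e3 + 52/15*e1 e2 e4 - 56/3*e1 e3 e4
(e2) R2 = -191/50*e1 - 1549/90*e2 - 33/5*e3 + 26/15*e4 + 3/5*e1 e2 e3 + 236/45*e1 e2 e4 - 28/3*e2 e3 e4
(1/3*e3) R2 = 1/5*e1 + 11/5*e2 - 1549/270*e3 - 28/9*e4 + 191/150*e1 e2 e3 + 236/135*e1 e3 e4 - 26/45*e2 e3 e4
(-1/6*e4) R2 = 118/135*e1 - 13/45*e2 + 14/9*e3 + 1549/540*e4 - 191/300*e1 e2 e4 + 1/10*e1 e3 e4 + 11/10*e2 e3 e4
Summing the partial products and collecting blades:
Answer: -50177/1350*e1 - 383/50*e2 - 647/54*e3 - 4859/540*e4 - 1699/150*e1 e2 e3 + 7267/900*e1 e2 e4 - 4541/270*e1 e3 e4 - 793/90*e2 e3 e4


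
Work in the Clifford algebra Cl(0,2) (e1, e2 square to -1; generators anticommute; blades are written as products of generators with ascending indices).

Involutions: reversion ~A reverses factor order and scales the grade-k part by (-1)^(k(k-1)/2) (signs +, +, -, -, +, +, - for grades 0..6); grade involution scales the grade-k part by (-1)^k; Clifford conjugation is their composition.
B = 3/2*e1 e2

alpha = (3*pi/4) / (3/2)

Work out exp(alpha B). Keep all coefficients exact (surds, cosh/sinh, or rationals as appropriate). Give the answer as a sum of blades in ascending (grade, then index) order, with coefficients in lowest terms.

B^2 = (3/2)^2*(e1 e2)^2 = 9/4*(-1) = -9/4 (a basis 2-blade squares to minus the product of its generators' squares).
B^2 = -9/4 — circular case — the even/odd split gives cos and sin: l = 3/2, alpha*l = 3*pi/4, so exp(alpha B) = cos(3*pi/4) + (sin(3*pi/4)/(3/2))*B = -sqrt(2)/2 + (sqrt(2)/3)*B.
Answer: -sqrt(2)/2 + sqrt(2)/2*e1 e2


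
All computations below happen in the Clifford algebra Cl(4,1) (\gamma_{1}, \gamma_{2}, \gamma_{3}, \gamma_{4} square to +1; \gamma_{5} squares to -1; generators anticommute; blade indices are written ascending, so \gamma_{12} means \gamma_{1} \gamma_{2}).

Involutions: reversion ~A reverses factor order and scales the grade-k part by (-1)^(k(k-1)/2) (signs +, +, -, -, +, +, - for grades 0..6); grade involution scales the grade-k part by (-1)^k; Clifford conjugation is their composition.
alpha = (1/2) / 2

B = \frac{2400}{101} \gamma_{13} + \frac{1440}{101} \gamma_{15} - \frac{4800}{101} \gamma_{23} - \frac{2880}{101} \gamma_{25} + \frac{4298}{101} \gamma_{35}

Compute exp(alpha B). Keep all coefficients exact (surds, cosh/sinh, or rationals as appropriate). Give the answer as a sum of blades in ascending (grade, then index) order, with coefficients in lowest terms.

B^2 term by term: the squares give (\frac{2400}{101})^2*(\gamma_{13})^2 + (\frac{1440}{101})^2*(\gamma_{15})^2 + (-\frac{4800}{101})^2*(\gamma_{23})^2 + (-\frac{2880}{101})^2*(\gamma_{25})^2 + (\frac{4298}{101})^2*(\gamma_{35})^2 = \frac{5760000}{10201}*(-1) + \frac{2073600}{10201}*(+1) + \frac{23040000}{10201}*(-1) + \frac{8294400}{10201}*(+1) + \frac{18472804}{10201}*(+1) = 4 (each basis 2-blade squares to minus the product of its generators' squares); cross terms between blades sharing an index anticommute and cancel; the commuting (index-disjoint) pairs give grade-4 terms 2*c*c'*(blade product), which cancel blade by blade — \gamma_{1235}: \frac{13824000}{10201} - \frac{13824000}{10201} = 0 — confirming B is simple. So B^2 = 4.
B^2 = 4 — B^2 > 0, so the exponential closes hyperbolically: l = 2, alpha*l = \frac{1}{2}, so exp(alpha B) = cosh(\frac{1}{2}) + (sinh(\frac{1}{2})/2)*B = \cosh{\left(\frac{1}{2} \right)} + (\frac{\sinh{\left(\frac{1}{2} \right)}}{2})*B.
Answer: \cosh{\left(\frac{1}{2} \right)} + \frac{1200 \sinh{\left(\frac{1}{2} \right)}}{101} \gamma_{13} + \frac{720 \sinh{\left(\frac{1}{2} \right)}}{101} \gamma_{15} - \frac{2400 \sinh{\left(\frac{1}{2} \right)}}{101} \gamma_{23} - \frac{1440 \sinh{\left(\frac{1}{2} \right)}}{101} \gamma_{25} + \frac{2149 \sinh{\left(\frac{1}{2} \right)}}{101} \gamma_{35}


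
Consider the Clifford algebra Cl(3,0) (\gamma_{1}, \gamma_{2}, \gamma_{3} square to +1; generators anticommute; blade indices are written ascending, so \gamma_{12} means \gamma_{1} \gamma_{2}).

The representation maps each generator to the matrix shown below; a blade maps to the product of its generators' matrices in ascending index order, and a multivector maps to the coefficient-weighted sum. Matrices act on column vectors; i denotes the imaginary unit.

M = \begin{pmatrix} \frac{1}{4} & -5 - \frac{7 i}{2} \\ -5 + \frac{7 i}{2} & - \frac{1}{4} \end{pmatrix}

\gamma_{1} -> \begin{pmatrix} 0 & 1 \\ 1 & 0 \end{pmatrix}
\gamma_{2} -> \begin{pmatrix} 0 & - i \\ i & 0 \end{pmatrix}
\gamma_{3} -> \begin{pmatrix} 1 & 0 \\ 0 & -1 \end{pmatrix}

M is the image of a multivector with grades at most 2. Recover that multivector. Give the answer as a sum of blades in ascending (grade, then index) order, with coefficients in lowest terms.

Method: 1, rho(\gamma_{1}), rho(\gamma_{2}), rho(\gamma_{3}) form a trace-orthogonal basis of the 2x2 complex matrices (tr(X Y) = 2 if X = Y, else 0), so M = m0*1 + m1*rho(\gamma_{1}) + m2*rho(\gamma_{2}) + m3*rho(\gamma_{3}) with m0 = tr(M)/2 = 0, m1 = tr(M rho(\gamma_{1}))/2 = -5, m2 = tr(M rho(\gamma_{2}))/2 = \frac{7}{2}, m3 = tr(M rho(\gamma_{3}))/2 = \frac{1}{4}.
Multiplying table entries, the bivector images are rho(\gamma_{12}) = i*rho(\gamma_{3}), rho(\gamma_{13}) = -i*rho(\gamma_{2}), rho(\gamma_{23}) = i*rho(\gamma_{1}); with real blade coefficients the real parts of m0..m3 are the coefficients of 1, \gamma_{1}, \gamma_{2}, \gamma_{3} and the imaginary parts give the bivectors (\gamma_{23}: Im m1, \gamma_{13}: -Im m2, \gamma_{12}: Im m3).
Answer: -5 \gamma_{1} + \frac{7}{2} \gamma_{2} + \frac{1}{4} \gamma_{3}


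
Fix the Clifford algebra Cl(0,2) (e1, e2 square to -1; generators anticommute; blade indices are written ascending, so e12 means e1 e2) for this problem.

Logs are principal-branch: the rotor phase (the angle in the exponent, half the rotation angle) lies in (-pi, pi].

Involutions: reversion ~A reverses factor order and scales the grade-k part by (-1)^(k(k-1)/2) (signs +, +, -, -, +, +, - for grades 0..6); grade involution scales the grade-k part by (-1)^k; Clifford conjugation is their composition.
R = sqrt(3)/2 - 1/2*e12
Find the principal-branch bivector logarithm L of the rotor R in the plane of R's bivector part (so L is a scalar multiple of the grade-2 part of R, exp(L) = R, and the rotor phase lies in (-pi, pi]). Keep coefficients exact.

The scalar part of R is sqrt(3)/2, and that scalar determines the rotor phase on the principal branch; recovering the unit plane as bivector-part over sine of the phase gives L = phase * plane.
Concretely: cos(phase) = sqrt(3)/2 gives phase = ±pi/6, and since phase/sin(phase) is even the sign is immaterial: L = (phase/sin(phase)) * <R>_2 = (pi/3) * <R>_2.
Answer: -pi/6*e12


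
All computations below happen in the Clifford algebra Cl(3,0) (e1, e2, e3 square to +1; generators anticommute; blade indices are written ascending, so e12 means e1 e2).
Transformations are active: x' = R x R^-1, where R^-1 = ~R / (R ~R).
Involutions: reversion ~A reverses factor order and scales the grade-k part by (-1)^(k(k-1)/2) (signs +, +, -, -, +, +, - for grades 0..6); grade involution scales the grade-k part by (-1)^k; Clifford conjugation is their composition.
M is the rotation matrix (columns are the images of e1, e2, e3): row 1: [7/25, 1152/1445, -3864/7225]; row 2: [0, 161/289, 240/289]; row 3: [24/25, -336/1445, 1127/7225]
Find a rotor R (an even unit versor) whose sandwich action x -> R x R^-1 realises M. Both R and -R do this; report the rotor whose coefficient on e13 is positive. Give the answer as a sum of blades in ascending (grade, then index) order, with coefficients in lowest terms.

Method: write R = a + b12*e12 + b13*e13 + b23*e23 with a^2 + b12^2 + b13^2 + b23^2 = 1 (so R^-1 = ~R). Expanding the columns R e_j ~R gives tr M = 4a^2 - 1 and, from the antisymmetric part, M21 - M12 = -4a*b12, M13 - M31 = 4a*b13, M32 - M23 = -4a*b23.
Here tr M = 287/289, so a^2 = (1 + tr M)/4 = 144/289 and a = ±12/17. Taking a = 12/17: M21 - M12 = -1152/1445, M13 - M31 = -432/289, M32 - M23 = -1536/1445, giving b12 = 24/85, b13 = -9/17, b23 = 32/85, i.e. R = 12/17 + 24/85*e12 - 9/17*e13 + 32/85*e23.
Its e13 coefficient is negative, so report the other preimage -R.
Answer: -12/17 - 24/85*e12 + 9/17*e13 - 32/85*e23. Sheet selection: the two-to-one cover makes ±R indistinguishable at the matrix level (trace 287/289), so uniqueness comes from the required sign on e13.


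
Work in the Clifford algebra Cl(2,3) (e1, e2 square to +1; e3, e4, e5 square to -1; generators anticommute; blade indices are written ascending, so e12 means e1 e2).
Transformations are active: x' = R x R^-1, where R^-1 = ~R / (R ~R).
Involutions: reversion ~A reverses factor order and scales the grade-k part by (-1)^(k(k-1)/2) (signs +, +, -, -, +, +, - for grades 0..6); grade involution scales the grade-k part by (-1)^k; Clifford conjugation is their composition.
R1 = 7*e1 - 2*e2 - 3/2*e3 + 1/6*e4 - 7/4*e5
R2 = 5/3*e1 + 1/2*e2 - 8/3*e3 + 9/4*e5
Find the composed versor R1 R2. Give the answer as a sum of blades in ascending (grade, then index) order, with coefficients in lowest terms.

Distribute over the terms of R2 (each basis-blade product reordered to ascending indices, repeated generators contracted through their squares):
R1 (5/3*e1) = 35/3 + 10/3*e12 + 5/2*e13 - 5/18*e14 + 35/12*e15
R1 (1/2*e2) = -1 + 7/2*e12 + 3/4*e23 - 1/12*e24 + 7/8*e25
R1 (-8/3*e3) = -4 - 56/3*e13 + 16/3*e23 + 4/9*e34 - 14/3*e35
R1 (9/4*e5) = 63/16 + 63/4*e15 - 9/2*e25 - 27/8*e35 + 3/8*e45
Summing the partial products and collecting blades:
Answer: 509/48 + 41/6*e12 - 97/6*e13 - 5/18*e14 + 56/3*e15 + 73/12*e23 - 1/12*e24 - 29/8*e25 + 4/9*e34 - 193/24*e35 + 3/8*e45


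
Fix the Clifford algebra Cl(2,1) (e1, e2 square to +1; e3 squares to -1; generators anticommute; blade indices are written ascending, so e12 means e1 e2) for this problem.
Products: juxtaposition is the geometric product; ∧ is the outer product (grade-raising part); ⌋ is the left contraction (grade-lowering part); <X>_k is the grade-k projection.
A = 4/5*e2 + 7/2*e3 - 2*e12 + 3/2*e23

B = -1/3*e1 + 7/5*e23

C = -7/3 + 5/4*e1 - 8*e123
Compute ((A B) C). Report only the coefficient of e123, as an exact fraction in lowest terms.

step 1: 21/10 + 127/30*e2 + 28/25*e3 + 4/15*e12 - 49/30*e13 - 1/2*e123
step 2: -9/10 + 21/8*e1 - 419/18*e2 + 937/600*e3 + 5483/1800*e12 + 653/18*e13 - 5/8*e23 - 469/30*e123
Answer: -469/30


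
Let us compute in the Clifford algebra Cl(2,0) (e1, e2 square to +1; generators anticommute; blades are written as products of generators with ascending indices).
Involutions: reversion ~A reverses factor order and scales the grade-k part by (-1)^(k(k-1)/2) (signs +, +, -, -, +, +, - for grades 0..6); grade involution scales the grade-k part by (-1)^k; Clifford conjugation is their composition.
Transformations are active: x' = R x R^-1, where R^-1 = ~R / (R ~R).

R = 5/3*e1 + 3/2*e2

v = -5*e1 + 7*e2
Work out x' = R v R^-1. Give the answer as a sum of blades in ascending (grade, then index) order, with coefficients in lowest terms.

~R = 5/3*e1 + 3/2*e2, and R ~R = 181/36, so R^-1 = ~R / (181/36).
R v = 13/6 + 115/6*e1 e2
Answer: 1165/181*e1 - 1033/181*e2


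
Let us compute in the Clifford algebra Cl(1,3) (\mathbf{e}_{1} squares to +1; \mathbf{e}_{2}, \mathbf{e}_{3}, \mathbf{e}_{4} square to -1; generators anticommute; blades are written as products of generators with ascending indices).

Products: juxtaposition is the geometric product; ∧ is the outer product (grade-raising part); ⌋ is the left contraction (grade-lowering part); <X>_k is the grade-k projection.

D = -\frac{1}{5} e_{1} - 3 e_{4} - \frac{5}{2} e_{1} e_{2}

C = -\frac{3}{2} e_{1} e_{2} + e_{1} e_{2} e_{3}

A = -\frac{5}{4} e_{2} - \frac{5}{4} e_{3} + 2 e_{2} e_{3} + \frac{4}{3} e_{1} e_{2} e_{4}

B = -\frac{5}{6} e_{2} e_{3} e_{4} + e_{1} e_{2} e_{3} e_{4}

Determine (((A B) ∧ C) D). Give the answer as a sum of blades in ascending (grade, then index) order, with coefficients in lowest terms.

step 1: \frac{4}{3} e_{3} + \frac{5}{3} e_{4} - \frac{10}{9} e_{1} e_{3} - 2 e_{1} e_{4} + \frac{25}{24} e_{2} e_{4} - \frac{25}{24} e_{3} e_{4} + \frac{5}{4} e_{1} e_{2} e_{4} - \frac{5}{4} e_{1} e_{3} e_{4}
step 2: -2 e_{1} e_{2} e_{3} - \frac{5}{2} e_{1} e_{2} e_{4} - \frac{5}{48} e_{1} e_{2} e_{3} e_{4}
step 3: 5 e_{3} + \frac{25}{4} e_{4} - \frac{15}{2} e_{1} e_{2} + \frac{2}{5} e_{2} e_{3} + \frac{1}{2} e_{2} e_{4} + \frac{25}{96} e_{3} e_{4} - \frac{5}{16} e_{1} e_{2} e_{3} - \frac{1}{48} e_{2} e_{3} e_{4} + 6 e_{1} e_{2} e_{3} e_{4}
Answer: 5 e_{3} + \frac{25}{4} e_{4} - \frac{15}{2} e_{1} e_{2} + \frac{2}{5} e_{2} e_{3} + \frac{1}{2} e_{2} e_{4} + \frac{25}{96} e_{3} e_{4} - \frac{5}{16} e_{1} e_{2} e_{3} - \frac{1}{48} e_{2} e_{3} e_{4} + 6 e_{1} e_{2} e_{3} e_{4}


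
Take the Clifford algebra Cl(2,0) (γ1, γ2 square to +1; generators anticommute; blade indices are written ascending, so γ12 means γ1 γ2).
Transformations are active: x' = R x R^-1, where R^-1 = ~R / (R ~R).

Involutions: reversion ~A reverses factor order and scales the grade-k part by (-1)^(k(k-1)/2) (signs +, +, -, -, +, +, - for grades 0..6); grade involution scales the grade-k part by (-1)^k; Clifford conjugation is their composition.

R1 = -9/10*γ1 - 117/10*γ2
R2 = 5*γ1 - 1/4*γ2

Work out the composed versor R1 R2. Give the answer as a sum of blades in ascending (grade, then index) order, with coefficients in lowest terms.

Distribute over the terms of R1 (each basis-blade product reordered to ascending indices, repeated generators contracted through their squares):
(-9/10*γ1) R2 = -9/2 + 9/40*γ12
(-117/10*γ2) R2 = 117/40 + 117/2*γ12
Summing the partial products and collecting blades:
Answer: -63/40 + 2349/40*γ12


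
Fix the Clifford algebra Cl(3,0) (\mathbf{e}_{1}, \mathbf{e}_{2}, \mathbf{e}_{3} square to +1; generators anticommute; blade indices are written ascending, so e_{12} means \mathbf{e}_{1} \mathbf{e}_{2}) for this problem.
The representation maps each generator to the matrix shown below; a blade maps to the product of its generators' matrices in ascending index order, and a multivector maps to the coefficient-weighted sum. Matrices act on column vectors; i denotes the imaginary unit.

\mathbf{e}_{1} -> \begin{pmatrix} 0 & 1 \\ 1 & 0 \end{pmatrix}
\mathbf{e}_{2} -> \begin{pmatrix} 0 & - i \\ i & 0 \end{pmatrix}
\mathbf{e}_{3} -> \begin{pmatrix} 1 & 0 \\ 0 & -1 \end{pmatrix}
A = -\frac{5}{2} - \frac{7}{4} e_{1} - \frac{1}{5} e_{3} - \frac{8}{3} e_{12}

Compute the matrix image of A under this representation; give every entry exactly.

Bivector images (products of the table entries): rho(e_{12}) = rho(\mathbf{e}_{1})rho(\mathbf{e}_{2}) = \begin{pmatrix} i & 0 \\ 0 & - i \end{pmatrix}.
M = (-\frac{5}{2})*1 + (-\frac{7}{4})*rho(e_{1}) + (-\frac{1}{5})*rho(e_{3}) + (-\frac{8}{3})*rho(e_{12}), summed entrywise (1 is the identity matrix):
Answer: \begin{pmatrix} - \frac{27}{10} - \frac{8 i}{3} & - \frac{7}{4} \\ - \frac{7}{4} & - \frac{23}{10} + \frac{8 i}{3} \end{pmatrix}


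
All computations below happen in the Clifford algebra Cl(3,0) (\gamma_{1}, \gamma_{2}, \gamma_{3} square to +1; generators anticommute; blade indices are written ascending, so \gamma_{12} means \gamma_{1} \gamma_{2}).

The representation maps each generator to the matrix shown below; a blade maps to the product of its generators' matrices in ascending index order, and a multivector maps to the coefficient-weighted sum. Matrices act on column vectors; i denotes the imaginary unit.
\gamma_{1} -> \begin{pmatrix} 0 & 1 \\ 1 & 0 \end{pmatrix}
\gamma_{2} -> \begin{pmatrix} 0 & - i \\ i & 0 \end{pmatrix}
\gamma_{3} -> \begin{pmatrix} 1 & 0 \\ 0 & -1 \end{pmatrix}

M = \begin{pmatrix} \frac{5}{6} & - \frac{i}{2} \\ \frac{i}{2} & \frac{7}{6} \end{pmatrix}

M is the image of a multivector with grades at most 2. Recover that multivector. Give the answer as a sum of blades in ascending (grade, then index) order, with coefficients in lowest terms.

Method: 1, rho(\gamma_{1}), rho(\gamma_{2}), rho(\gamma_{3}) form a trace-orthogonal basis of the 2x2 complex matrices (tr(X Y) = 2 if X = Y, else 0), so M = m0*1 + m1*rho(\gamma_{1}) + m2*rho(\gamma_{2}) + m3*rho(\gamma_{3}) with m0 = tr(M)/2 = 1, m1 = tr(M rho(\gamma_{1}))/2 = 0, m2 = tr(M rho(\gamma_{2}))/2 = \frac{1}{2}, m3 = tr(M rho(\gamma_{3}))/2 = - \frac{1}{6}.
Multiplying table entries, the bivector images are rho(\gamma_{12}) = i*rho(\gamma_{3}), rho(\gamma_{13}) = -i*rho(\gamma_{2}), rho(\gamma_{23}) = i*rho(\gamma_{1}); with real blade coefficients the real parts of m0..m3 are the coefficients of 1, \gamma_{1}, \gamma_{2}, \gamma_{3} and the imaginary parts give the bivectors (\gamma_{23}: Im m1, \gamma_{13}: -Im m2, \gamma_{12}: Im m3).
Answer: 1 + \frac{1}{2} \gamma_{2} - \frac{1}{6} \gamma_{3}


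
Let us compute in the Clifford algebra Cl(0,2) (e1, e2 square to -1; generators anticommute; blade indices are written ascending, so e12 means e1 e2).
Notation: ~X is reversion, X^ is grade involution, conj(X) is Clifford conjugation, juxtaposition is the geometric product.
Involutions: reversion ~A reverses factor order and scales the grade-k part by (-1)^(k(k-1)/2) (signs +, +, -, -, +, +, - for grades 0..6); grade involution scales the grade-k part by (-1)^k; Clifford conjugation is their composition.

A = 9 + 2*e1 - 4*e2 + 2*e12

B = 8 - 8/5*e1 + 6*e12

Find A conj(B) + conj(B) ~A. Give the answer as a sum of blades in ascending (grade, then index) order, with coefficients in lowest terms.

first term: 404/5 + 272/5*e1 - 84/5*e2 - 158/5*e12
second term: 284/5 + 32/5*e1 - 204/5*e2 - 382/5*e12
Answer: 688/5 + 304/5*e1 - 288/5*e2 - 108*e12
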